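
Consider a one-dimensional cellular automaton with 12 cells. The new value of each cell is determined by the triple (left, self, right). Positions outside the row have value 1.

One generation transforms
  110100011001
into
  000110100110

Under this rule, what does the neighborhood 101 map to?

0

At position 2 the neighborhood is 101; the next row has 0 there.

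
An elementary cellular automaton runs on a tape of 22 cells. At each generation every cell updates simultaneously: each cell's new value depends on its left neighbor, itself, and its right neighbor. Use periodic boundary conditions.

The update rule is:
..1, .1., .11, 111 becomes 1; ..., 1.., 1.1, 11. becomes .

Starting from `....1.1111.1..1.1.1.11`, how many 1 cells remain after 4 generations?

11

...11.111..1.11.1.1.1.
..11..11..11.1..1.1.1.
.11..11..11..1.11.1.1.
11..11..11..11.1..1.1.
count of 1: 11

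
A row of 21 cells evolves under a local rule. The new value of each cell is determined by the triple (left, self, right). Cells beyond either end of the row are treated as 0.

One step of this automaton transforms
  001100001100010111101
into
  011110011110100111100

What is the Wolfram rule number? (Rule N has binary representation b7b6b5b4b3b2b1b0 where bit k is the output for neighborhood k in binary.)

218

position 16: 111 → 1  (bit 7 = 1)
position 3: 110 → 1  (bit 6 = 1)
position 14: 101 → 0  (bit 5 = 0)
position 4: 100 → 1  (bit 4 = 1)
position 2: 011 → 1  (bit 3 = 1)
position 13: 010 → 0  (bit 2 = 0)
position 1: 001 → 1  (bit 1 = 1)
position 0: 000 → 0  (bit 0 = 0)
bits b7..b0 = 11011010 = 218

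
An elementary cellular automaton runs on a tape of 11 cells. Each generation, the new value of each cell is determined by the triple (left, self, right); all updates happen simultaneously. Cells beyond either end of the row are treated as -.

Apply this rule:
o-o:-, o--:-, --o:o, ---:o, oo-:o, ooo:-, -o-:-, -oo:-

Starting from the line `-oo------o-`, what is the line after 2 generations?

o-o-ooooo--
--------o-o

--------o-o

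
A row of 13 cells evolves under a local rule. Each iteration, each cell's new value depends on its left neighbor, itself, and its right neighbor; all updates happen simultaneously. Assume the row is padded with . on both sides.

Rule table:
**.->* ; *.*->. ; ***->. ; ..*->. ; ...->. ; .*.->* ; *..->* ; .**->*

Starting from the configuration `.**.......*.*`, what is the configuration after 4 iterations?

.*.*.**...*.*

.***......*.*
.*.**.....*.*
.*.***....*.*
.*.*.**...*.*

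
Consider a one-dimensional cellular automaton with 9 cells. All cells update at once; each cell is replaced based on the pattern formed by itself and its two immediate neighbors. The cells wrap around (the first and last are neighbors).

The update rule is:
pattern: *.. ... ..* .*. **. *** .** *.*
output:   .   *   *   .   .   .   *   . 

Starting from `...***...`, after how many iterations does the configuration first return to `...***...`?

18

****...**
.....***.
******...
*......**
..******.
***......
*...*****
..***....
***...***
....***..
*****...*
......***
.******..
**......*
...******
.***.....
**...****
...***...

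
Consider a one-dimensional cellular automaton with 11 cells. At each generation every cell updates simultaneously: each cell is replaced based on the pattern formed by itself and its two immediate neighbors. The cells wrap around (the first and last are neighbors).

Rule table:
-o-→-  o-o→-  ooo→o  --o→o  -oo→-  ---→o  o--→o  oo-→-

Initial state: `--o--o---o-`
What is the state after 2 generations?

oo-oo-ooo-o
o------o---

o------o---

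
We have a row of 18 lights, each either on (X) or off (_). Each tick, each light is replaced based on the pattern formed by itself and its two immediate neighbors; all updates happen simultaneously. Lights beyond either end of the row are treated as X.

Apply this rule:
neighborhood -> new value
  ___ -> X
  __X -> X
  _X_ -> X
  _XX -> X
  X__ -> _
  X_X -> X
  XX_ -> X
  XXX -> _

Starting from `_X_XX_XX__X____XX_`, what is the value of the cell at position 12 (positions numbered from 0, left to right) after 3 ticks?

X

tick 1: XXXXXXXX_XX_XXXXXX
tick 2: _______XXXXXX_____
tick 3: _XXXXXXX____X_XXXX
position 12 holds X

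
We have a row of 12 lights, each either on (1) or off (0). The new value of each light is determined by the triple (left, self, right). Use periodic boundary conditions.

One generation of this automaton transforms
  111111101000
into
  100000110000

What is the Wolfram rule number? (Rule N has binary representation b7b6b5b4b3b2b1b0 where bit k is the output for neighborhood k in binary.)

position 1: 111 → 0  (bit 7 = 0)
position 6: 110 → 1  (bit 6 = 1)
position 7: 101 → 1  (bit 5 = 1)
position 9: 100 → 0  (bit 4 = 0)
position 0: 011 → 1  (bit 3 = 1)
position 8: 010 → 0  (bit 2 = 0)
position 11: 001 → 0  (bit 1 = 0)
position 10: 000 → 0  (bit 0 = 0)
bits b7..b0 = 01101000 = 104

104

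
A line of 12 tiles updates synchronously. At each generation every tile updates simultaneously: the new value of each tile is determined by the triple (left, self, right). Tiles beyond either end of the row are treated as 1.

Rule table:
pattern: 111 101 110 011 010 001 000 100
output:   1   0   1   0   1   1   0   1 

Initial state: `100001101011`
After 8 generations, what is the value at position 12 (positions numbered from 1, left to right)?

generation 1: 110010101001
generation 2: 111110101110
generation 3: 111110100110
generation 4: 111110111010
generation 5: 111110011010
generation 6: 111111101010
generation 7: 111111101010  (fixed point — unchanged through generation 8)
position 12 holds 0

0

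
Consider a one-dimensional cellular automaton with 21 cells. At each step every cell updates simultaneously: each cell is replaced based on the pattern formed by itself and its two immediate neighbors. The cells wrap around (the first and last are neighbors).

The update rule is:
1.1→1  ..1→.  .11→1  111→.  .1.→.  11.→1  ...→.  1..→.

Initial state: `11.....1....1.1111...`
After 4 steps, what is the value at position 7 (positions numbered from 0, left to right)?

.

11...........11..1...
11...........11......
11...........11......  (fixed point — unchanged through step 4)
position 7 holds .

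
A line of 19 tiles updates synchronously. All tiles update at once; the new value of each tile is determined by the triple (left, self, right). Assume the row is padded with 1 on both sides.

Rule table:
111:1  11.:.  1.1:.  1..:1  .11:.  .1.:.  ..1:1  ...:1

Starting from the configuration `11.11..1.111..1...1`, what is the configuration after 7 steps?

1....11...1.11.111.
.1111..111......1..
..11.11.1.111111.11
11.........1111...1
1.111111111.11.111.
...1111111......1..
111.11111.111111.11

111.11111.111111.11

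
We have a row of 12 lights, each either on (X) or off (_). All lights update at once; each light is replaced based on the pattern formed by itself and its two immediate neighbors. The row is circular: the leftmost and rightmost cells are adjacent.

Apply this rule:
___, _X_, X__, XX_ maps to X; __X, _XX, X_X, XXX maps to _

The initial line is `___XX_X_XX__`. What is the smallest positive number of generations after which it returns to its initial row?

XX__X_X__XXX
_XX_X_XX____
__X_X__XXXXX
X_X_XX_____X
X_X__XXXXX__
X_XX_____XX_
X__XXXXX__X_
XX_____XX_X_
_XXXXX__X_X_
_____XX_X_XX
XXXX__X_X__X
___XX_X_XX__

12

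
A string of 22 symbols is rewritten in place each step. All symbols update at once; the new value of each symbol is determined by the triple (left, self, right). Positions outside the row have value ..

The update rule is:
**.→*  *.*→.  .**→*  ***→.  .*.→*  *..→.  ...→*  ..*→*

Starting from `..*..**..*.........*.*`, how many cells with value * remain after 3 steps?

15

step 1: ***.***.**.*********.*
step 2: *.*.*.*.**.*.......*.*
step 3: *.*.*.*.**.*.*******.*
count of *: 15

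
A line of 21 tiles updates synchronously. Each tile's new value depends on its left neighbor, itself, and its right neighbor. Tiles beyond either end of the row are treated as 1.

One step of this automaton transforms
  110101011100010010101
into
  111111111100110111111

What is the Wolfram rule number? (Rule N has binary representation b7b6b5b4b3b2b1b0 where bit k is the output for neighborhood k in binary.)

238

position 0: 111 → 1  (bit 7 = 1)
position 1: 110 → 1  (bit 6 = 1)
position 2: 101 → 1  (bit 5 = 1)
position 10: 100 → 0  (bit 4 = 0)
position 7: 011 → 1  (bit 3 = 1)
position 3: 010 → 1  (bit 2 = 1)
position 12: 001 → 1  (bit 1 = 1)
position 11: 000 → 0  (bit 0 = 0)
bits b7..b0 = 11101110 = 238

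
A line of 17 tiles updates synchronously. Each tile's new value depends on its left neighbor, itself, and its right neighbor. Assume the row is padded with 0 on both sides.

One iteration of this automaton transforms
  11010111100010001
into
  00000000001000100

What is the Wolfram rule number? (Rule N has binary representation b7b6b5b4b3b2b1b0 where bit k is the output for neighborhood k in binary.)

position 6: 111 → 0  (bit 7 = 0)
position 1: 110 → 0  (bit 6 = 0)
position 2: 101 → 0  (bit 5 = 0)
position 9: 100 → 0  (bit 4 = 0)
position 0: 011 → 0  (bit 3 = 0)
position 3: 010 → 0  (bit 2 = 0)
position 11: 001 → 0  (bit 1 = 0)
position 10: 000 → 1  (bit 0 = 1)
bits b7..b0 = 00000001 = 1

1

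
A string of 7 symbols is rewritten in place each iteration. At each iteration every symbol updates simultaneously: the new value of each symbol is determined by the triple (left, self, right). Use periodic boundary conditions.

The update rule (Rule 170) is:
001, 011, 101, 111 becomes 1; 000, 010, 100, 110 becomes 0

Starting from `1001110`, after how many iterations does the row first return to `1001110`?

iteration 1: 0011101
iteration 2: 0111010
iteration 3: 1110100
iteration 4: 1101001
iteration 5: 1010011
iteration 6: 0100111
iteration 7: 1001110

7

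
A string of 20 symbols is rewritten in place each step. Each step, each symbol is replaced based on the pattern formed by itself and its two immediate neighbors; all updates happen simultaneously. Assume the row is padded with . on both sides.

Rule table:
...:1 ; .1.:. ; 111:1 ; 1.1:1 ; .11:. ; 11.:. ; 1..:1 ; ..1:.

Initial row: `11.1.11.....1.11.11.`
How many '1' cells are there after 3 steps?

8

..1.1..1111..1..1..1
1..1.1..11.1..1..1..
.1..1.1...1.1..1..11
count of 1: 8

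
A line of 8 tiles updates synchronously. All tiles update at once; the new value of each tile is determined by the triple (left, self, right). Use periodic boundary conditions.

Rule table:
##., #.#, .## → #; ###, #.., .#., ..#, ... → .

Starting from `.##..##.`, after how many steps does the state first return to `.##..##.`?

.##..##.

1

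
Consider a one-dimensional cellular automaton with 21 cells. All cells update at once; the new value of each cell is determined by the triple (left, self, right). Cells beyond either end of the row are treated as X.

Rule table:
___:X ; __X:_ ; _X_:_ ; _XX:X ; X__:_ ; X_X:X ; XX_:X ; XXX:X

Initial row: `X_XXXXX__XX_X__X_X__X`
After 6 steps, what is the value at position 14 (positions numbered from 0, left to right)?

X

step 1: XXXXXXX__XXX____X___X
step 2: XXXXXXX__XXX_XX___X_X
step 3: XXXXXXX__XXXXXX_X__XX
step 4: XXXXXXX__XXXXXXX___XX
step 5: XXXXXXX__XXXXXXX_X_XX
step 6: XXXXXXX__XXXXXXXX_XXX
position 14 holds X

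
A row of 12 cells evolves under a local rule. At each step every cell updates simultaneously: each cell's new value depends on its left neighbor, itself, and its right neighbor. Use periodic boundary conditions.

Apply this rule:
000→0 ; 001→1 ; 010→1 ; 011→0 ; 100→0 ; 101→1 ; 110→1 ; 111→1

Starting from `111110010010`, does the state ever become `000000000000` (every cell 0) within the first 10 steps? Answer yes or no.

step 1: 011110110111
step 2: 101111011011
step 3: 110111101101
step 4: 111011110110
step 5: 011101111011
step 6: 101110111101
step 7: 110111011110
step 8: 011011101111
step 9: 101101110111
step 10: 110110111011
step 10 is 110110111011, still not uniform 0

no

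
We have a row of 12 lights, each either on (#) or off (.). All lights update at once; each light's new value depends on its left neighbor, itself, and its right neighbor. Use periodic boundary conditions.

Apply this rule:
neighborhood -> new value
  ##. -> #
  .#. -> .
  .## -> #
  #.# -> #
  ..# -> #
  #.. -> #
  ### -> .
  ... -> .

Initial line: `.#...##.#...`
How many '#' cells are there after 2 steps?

7

#.#.####.#..
.#.##..##.##
count of #: 7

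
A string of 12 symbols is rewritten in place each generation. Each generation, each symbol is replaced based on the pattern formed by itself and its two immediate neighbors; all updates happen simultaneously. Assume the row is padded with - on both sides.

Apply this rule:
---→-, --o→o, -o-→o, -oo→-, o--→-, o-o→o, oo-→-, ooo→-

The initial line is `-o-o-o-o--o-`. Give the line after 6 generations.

generation 1: oooooooo-oo-
generation 2: --------o---
generation 3: -------oo---
generation 4: ------o-----
generation 5: -----oo-----
generation 6: ----o-------

----o-------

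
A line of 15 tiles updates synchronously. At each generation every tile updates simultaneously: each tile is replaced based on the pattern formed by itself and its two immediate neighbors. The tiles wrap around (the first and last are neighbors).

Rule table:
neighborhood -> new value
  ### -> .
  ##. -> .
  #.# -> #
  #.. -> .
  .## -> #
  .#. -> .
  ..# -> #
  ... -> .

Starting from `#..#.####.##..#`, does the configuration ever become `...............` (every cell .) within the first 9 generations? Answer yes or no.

generation 1: ..#.##...##..##
generation 2: .#.##...##..##.
generation 3: #.##...##..##..
generation 4: .##...##..##..#
generation 5: ##...##..##..#.
generation 6: #...##..##..#.#
generation 7: ...##..##..#.##
generation 8: ..##..##..#.##.
generation 9: .##..##..#.##..
generation 9 is .##..##..#.##.., still not uniform .

no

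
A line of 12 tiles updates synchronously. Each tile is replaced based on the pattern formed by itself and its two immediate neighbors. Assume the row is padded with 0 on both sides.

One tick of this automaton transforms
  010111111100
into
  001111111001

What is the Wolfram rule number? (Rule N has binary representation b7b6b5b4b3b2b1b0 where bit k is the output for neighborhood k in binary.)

169

position 4: 111 → 1  (bit 7 = 1)
position 9: 110 → 0  (bit 6 = 0)
position 2: 101 → 1  (bit 5 = 1)
position 10: 100 → 0  (bit 4 = 0)
position 3: 011 → 1  (bit 3 = 1)
position 1: 010 → 0  (bit 2 = 0)
position 0: 001 → 0  (bit 1 = 0)
position 11: 000 → 1  (bit 0 = 1)
bits b7..b0 = 10101001 = 169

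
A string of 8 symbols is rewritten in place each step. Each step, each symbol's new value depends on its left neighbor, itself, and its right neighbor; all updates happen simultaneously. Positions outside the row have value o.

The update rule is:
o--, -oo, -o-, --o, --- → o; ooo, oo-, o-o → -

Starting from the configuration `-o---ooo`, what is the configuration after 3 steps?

-oooooo-

step 1: -ooooo--
step 2: -o----oo
step 3: -oooooo-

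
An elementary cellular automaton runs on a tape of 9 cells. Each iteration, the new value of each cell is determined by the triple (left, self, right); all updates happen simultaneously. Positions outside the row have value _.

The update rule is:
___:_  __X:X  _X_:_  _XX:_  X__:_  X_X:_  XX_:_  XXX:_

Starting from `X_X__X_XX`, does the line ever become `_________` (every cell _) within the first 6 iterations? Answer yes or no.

yes

____X____
___X_____
__X______
_X_______
X________
_________
all cells are _ at iteration 6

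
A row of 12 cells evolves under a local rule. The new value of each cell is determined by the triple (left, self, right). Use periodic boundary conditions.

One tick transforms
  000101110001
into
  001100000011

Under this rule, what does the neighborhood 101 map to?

0

At position 4 the neighborhood is 101; the next row has 0 there.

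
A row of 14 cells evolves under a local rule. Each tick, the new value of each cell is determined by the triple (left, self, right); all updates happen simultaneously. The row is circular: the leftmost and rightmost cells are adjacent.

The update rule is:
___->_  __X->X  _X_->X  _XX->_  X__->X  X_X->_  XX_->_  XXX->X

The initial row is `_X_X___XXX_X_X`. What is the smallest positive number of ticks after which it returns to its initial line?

tick 1: _X_XX_X_X__X_X
tick 2: _X____X_XXXX_X
tick 3: _XX__XX__XX__X
tick 4: ___XX__XX__XXX
tick 5: X_X__XX__XX_X_
tick 6: X_XXX__XX___X_
tick 7: X__X_XX__X_XX_
tick 8: XXXX___XXX____
tick 9: _XX_X_X_X_X__X
tick 10: ____X_X_X_XXXX
tick 11: X__XX_X_X__XX_
tick 12: XXX___X_XXX___
tick 13: _X_X_XX__X_X_X
tick 14: _X_X___XXX_X_X

14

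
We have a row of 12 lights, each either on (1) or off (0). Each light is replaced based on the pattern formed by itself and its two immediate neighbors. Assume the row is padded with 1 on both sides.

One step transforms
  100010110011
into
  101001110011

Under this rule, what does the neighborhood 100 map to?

0

At position 1 the neighborhood is 100; the next row has 0 there.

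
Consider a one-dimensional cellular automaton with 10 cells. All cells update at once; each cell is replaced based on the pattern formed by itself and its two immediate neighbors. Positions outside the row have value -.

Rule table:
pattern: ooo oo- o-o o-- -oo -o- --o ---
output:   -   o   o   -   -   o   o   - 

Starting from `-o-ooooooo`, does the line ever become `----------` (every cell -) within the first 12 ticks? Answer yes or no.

no

tick 1: ooo------o
tick 2: --o-----oo
tick 3: -oo----o-o
tick 4: o-o---oooo
tick 5: ooo--o---o
tick 6: --o-oo--oo
tick 7: -ooo-o-o-o
tick 8: o--ooooooo
tick 9: o-o------o
tick 10: ooo-----oo
tick 11: --o----o-o
tick 12: -oo---oooo
tick 12 is -oo---oooo, still not uniform -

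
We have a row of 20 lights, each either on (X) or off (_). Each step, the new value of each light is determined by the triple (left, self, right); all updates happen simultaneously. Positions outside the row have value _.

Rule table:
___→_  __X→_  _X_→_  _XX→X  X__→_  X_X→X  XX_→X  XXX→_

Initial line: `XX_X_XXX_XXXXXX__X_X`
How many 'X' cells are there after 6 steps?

4

XXX_XX_XXX____X___X_
X_XXXXXX_X__________
_XX____XX___________
_XX____XX___________  (fixed point — unchanged through step 6)
count of X: 4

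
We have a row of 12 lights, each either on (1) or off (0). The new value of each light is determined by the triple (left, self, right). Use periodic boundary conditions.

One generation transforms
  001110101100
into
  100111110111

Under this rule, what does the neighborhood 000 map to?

At position 0 the neighborhood is 000; the next row has 1 there.

1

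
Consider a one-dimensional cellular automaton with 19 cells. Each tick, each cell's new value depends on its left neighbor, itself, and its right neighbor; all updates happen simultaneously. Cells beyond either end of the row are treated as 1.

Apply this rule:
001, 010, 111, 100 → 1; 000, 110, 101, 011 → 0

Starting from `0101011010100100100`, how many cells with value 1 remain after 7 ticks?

tick 1: 0101000010111111111
tick 2: 0101100110011111111
tick 3: 0100011001101111111
tick 4: 0110100110000111111
tick 5: 0000111001001011111
tick 6: 1001010111111001111
tick 7: 0111010011110110111
count of 1: 13

13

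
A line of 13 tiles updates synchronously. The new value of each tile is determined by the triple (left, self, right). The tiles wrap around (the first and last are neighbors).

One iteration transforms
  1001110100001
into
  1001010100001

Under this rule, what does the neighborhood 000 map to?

0

At position 9 the neighborhood is 000; the next row has 0 there.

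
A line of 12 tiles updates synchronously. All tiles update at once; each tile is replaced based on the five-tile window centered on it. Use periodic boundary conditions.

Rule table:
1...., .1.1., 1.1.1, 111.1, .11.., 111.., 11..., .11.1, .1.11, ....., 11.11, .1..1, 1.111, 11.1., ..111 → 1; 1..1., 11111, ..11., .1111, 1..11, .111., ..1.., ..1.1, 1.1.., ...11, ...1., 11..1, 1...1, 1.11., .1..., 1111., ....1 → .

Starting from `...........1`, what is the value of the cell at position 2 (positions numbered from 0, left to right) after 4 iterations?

.

.11111111...
.1......111.
...111..1.1.
1..1.1...1..
position 2 holds .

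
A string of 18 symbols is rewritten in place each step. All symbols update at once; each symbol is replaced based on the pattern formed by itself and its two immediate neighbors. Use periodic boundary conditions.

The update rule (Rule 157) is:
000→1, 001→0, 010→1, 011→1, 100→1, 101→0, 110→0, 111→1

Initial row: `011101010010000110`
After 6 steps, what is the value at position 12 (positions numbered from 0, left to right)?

011001011011110101
010101010011100101
010101011011010101
010101010010010101
010101011011010101  (repeats step 3; period 2)
step 6: 010101010010010101
position 12 holds 0

0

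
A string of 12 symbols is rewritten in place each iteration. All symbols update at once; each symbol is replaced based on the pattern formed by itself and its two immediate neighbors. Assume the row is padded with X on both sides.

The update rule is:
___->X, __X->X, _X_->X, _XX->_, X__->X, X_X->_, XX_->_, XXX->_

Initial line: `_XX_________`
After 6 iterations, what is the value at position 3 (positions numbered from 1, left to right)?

X

iteration 1: ___XXXXXXXXX
iteration 2: XXX_________
iteration 3: ___XXXXXXXXX  (repeats iteration 1; period 2)
iteration 6: XXX_________
position 3 holds X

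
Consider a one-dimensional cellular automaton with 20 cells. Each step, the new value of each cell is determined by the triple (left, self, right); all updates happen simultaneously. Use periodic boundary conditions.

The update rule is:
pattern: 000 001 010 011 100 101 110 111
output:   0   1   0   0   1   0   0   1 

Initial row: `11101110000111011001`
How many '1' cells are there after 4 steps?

11000101001010000110
00101000110001001000
01000101001010110100
10101000110000000010
count of 1: 6

6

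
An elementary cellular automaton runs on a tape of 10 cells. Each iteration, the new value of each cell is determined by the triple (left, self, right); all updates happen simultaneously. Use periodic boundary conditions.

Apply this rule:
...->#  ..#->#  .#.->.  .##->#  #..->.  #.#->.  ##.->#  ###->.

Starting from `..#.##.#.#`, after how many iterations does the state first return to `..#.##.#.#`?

.#..##....
#..###.###
#.##.#.#..
..##.....#
.###.####.
##.#.#..#.
##.....#..
##.####..#
.#.#..#.##
.....#..##
.####..###
.#..#.##.#
...#..##..
###..###.#
..#.##.#.#

15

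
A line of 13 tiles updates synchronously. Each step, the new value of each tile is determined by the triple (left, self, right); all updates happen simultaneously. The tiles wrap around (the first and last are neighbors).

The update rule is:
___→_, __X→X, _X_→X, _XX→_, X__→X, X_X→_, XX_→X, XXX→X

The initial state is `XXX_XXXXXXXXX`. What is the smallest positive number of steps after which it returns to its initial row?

XXX__XXXXXXXX
XXXXX_XXXXXXX
XXXXX__XXXXXX
XXXXXXX_XXXXX
XXXXXXX__XXXX
XXXXXXXXX_XXX
XXXXXXXXX__XX
XXXXXXXXXXX_X
XXXXXXXXXXX__
_XXXXXXXXXXXX
__XXXXXXXXXXX
XX_XXXXXXXXXX
XX__XXXXXXXXX
XXXX_XXXXXXXX
XXXX__XXXXXXX
XXXXXX_XXXXXX
XXXXXX__XXXXX
XXXXXXXX_XXXX
XXXXXXXX__XXX
XXXXXXXXXX_XX
XXXXXXXXXX__X
XXXXXXXXXXXX_
_XXXXXXXXXXX_
X_XXXXXXXXXXX
X__XXXXXXXXXX
XXX_XXXXXXXXX

26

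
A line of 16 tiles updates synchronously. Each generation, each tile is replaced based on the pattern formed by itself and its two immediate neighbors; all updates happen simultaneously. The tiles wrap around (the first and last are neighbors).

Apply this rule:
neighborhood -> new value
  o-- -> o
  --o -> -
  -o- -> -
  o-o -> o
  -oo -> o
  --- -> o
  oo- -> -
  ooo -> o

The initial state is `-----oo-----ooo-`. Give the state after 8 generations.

oooo-oo-ooooo-o-

oooo-o-oooo-oo-o
ooo-o-oooo-oo-oo
oo-o-oooo-oo-ooo
o-o-oooo-oo-oooo
-o-oooo-oo-ooooo
o-oooo-oo-ooooo-
-oooo-oo-ooooo-o
oooo-oo-ooooo-o-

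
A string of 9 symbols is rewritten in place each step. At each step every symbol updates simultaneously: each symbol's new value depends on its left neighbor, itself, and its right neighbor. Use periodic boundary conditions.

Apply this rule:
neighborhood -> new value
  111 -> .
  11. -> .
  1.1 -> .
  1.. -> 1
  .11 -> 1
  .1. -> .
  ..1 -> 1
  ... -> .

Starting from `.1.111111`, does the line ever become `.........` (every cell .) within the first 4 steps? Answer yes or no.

no

...1.....
..1.1....
.1...1...
1.1.1.1..
step 4 is 1.1.1.1.., still not uniform .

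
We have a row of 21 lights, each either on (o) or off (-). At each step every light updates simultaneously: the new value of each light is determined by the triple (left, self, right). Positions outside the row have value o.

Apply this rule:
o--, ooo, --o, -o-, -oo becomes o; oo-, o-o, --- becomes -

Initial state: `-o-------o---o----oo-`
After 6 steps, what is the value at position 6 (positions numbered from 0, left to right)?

-

-oo-----ooo-ooo--oo--
-o-o---ooo--oo-ooo-oo
-o-oo-ooo-ooo--oo--oo
-o-o--oo--oo-ooo-oooo
-o-oooo-ooo--oo--oooo
-o-ooo--oo-ooo-oooooo
position 6 holds -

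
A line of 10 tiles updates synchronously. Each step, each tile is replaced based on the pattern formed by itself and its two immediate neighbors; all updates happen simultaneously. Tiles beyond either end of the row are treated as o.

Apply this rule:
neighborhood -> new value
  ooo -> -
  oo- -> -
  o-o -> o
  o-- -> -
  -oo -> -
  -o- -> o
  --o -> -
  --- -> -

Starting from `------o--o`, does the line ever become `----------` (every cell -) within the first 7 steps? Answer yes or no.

no

------o---
------o---  (fixed point — unchanged through step 7)
step 7 is ------o---, still not uniform -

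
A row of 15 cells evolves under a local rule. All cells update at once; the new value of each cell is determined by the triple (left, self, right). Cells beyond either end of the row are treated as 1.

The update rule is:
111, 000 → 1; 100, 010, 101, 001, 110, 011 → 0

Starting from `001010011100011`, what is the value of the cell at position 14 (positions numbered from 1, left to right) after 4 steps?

0

000000001001001
011111100000000
001111001111110
000110000111100
position 14 holds 0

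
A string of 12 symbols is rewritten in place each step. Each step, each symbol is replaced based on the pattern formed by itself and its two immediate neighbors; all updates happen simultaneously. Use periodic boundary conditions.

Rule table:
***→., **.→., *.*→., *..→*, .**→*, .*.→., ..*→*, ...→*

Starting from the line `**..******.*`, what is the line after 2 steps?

..***......*
***..******.

***..******.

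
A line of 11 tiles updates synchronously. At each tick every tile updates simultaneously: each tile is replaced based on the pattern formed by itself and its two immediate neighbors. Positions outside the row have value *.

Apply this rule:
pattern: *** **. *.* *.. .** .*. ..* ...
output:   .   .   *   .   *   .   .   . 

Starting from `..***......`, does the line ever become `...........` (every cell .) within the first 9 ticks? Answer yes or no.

..*........
...........
all cells are . at tick 2

yes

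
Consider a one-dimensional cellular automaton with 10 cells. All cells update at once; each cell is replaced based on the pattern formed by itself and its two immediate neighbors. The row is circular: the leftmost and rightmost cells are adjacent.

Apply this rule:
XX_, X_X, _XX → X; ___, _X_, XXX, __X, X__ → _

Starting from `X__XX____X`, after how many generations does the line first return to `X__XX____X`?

1

generation 1: X__XX____X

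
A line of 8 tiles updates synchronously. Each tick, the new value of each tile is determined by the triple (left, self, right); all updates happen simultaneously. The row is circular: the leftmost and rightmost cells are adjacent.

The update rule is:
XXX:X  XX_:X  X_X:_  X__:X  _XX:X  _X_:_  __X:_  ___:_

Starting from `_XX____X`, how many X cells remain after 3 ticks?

tick 1: _XXX____
tick 2: _XXXX___
tick 3: _XXXXX__
count of X: 5

5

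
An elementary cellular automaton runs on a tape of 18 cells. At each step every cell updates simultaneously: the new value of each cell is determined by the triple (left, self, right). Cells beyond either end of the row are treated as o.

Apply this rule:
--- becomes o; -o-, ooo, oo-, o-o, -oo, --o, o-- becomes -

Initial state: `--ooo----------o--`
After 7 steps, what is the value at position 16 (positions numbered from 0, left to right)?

-

step 1: ------oooooooo----
step 2: -oooo----------oo-
step 3: ------oooooooo----  (repeats step 1; period 2)
step 7: ------oooooooo----
position 16 holds -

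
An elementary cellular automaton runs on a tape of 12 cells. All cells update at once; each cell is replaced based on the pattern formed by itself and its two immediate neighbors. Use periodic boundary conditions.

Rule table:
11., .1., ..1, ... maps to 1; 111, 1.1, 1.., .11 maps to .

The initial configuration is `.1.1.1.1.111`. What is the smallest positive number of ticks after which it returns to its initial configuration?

2

.1.1.1.1...1
.1.1.1.1.111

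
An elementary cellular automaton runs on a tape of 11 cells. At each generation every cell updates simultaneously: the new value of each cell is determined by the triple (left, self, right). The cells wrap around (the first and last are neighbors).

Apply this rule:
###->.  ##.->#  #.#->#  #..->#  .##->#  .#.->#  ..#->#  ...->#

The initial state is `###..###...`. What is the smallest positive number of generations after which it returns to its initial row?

#.####.####
###..###...

2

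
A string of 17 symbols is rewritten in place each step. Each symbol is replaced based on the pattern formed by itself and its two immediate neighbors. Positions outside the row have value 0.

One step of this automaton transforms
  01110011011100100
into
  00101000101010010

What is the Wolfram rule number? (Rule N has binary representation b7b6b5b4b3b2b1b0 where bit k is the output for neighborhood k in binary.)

position 2: 111 → 1  (bit 7 = 1)
position 3: 110 → 0  (bit 6 = 0)
position 8: 101 → 1  (bit 5 = 1)
position 4: 100 → 1  (bit 4 = 1)
position 1: 011 → 0  (bit 3 = 0)
position 14: 010 → 0  (bit 2 = 0)
position 0: 001 → 0  (bit 1 = 0)
position 16: 000 → 0  (bit 0 = 0)
bits b7..b0 = 10110000 = 176

176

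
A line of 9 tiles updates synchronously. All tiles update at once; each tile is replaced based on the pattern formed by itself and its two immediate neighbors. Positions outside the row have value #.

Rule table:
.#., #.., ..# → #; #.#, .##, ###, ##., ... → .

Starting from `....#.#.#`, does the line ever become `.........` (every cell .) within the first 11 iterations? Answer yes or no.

#..##.#..
.##...###
...#.#...
#.##.##.#
.........
all cells are . at iteration 5

yes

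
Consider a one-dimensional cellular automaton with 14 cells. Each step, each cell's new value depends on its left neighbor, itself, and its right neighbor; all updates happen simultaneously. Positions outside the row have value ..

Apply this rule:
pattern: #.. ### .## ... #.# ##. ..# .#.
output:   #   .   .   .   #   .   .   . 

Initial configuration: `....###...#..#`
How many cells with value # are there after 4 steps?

step 1: .......#...#..
step 2: ........#...#.
step 3: .........#...#
step 4: ..........#...
count of #: 1

1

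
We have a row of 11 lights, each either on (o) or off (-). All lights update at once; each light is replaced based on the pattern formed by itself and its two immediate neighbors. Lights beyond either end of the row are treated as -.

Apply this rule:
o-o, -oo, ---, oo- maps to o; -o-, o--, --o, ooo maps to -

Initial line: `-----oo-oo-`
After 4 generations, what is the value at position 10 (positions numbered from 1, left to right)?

oooo-ooooo-
o--ooo---o-
---o-o-o---
oo--o-o--oo
position 10 holds o

o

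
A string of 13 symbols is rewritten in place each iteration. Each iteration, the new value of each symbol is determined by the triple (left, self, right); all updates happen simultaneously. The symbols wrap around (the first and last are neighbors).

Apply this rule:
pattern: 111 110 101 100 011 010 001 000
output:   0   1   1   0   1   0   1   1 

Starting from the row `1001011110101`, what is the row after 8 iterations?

1010110011011
1101110111110
1111011100011
0001110101110
1111011011010
1001111111101
1011000000111
1111011111100

1111011111100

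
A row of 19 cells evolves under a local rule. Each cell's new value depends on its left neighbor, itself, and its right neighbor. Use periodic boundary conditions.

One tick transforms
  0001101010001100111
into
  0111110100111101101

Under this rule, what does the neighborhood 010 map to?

At position 6 the neighborhood is 010; the next row has 0 there.

0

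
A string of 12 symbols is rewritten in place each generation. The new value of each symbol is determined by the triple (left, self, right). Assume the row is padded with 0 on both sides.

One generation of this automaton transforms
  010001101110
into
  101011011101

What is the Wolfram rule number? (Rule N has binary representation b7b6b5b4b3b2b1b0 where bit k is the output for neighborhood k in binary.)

186

position 9: 111 → 1  (bit 7 = 1)
position 6: 110 → 0  (bit 6 = 0)
position 7: 101 → 1  (bit 5 = 1)
position 2: 100 → 1  (bit 4 = 1)
position 5: 011 → 1  (bit 3 = 1)
position 1: 010 → 0  (bit 2 = 0)
position 0: 001 → 1  (bit 1 = 1)
position 3: 000 → 0  (bit 0 = 0)
bits b7..b0 = 10111010 = 186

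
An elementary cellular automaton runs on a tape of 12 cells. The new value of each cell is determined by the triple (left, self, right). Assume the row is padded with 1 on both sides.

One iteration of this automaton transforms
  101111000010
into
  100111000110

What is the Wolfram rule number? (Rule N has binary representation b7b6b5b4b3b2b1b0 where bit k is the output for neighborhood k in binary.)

198

position 3: 111 → 1  (bit 7 = 1)
position 0: 110 → 1  (bit 6 = 1)
position 1: 101 → 0  (bit 5 = 0)
position 6: 100 → 0  (bit 4 = 0)
position 2: 011 → 0  (bit 3 = 0)
position 10: 010 → 1  (bit 2 = 1)
position 9: 001 → 1  (bit 1 = 1)
position 7: 000 → 0  (bit 0 = 0)
bits b7..b0 = 11000110 = 198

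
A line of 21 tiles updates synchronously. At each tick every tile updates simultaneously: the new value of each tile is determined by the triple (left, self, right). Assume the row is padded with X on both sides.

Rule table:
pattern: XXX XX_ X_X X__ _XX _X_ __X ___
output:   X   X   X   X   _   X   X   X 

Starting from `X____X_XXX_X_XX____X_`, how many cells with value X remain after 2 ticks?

19

XXXXXXX_XXXXX_XXXXXXX
XXXXXXXX_XXXXX_XXXXXX
count of X: 19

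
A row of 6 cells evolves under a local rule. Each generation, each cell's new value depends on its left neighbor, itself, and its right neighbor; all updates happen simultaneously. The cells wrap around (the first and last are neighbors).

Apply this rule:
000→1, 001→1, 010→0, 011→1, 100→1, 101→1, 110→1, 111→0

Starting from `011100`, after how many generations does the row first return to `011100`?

2

110111
011100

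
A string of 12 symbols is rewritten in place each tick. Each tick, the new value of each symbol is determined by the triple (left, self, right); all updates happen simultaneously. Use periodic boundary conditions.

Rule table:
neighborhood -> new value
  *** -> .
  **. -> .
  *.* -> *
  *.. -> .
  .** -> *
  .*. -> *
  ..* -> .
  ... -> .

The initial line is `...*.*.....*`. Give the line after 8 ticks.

...***.....*
...*.......*
...*.......*  (fixed point — unchanged through tick 8)

...*.......*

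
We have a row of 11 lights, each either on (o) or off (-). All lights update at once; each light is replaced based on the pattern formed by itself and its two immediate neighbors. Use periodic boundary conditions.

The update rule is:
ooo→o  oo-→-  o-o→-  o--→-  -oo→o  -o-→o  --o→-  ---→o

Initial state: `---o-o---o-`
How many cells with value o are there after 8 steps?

oo-o-o-o-o-
o--o-o-o-o-
o--o-o-o-o-  (fixed point — unchanged through step 8)
count of o: 5

5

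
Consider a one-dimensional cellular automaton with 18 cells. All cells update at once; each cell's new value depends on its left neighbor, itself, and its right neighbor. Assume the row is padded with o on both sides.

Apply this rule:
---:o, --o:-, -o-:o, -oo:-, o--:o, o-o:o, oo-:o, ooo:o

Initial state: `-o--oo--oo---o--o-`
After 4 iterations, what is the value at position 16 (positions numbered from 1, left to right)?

-

ooo--oo--ooo-oo-oo
oooo--oo--ooo-oo-o
ooooo--oo--ooo-oo-
oooooo--oo--ooo-oo
position 16 holds -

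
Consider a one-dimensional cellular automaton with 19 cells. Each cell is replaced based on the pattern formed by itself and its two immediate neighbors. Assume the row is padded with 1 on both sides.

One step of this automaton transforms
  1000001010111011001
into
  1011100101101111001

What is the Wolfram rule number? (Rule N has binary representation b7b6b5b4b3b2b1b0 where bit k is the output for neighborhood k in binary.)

105

position 11: 111 → 0  (bit 7 = 0)
position 0: 110 → 1  (bit 6 = 1)
position 7: 101 → 1  (bit 5 = 1)
position 1: 100 → 0  (bit 4 = 0)
position 10: 011 → 1  (bit 3 = 1)
position 6: 010 → 0  (bit 2 = 0)
position 5: 001 → 0  (bit 1 = 0)
position 2: 000 → 1  (bit 0 = 1)
bits b7..b0 = 01101001 = 105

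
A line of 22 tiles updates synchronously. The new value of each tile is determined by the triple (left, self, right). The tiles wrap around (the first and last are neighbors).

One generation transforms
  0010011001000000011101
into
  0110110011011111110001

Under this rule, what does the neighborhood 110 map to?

0

At position 6 the neighborhood is 110; the next row has 0 there.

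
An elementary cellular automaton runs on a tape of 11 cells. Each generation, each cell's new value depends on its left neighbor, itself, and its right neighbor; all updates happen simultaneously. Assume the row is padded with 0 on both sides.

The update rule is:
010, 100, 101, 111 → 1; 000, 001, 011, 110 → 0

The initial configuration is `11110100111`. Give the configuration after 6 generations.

00000001010

01101110010
00010101011
00011111100
00001111010
00000110111
00000001010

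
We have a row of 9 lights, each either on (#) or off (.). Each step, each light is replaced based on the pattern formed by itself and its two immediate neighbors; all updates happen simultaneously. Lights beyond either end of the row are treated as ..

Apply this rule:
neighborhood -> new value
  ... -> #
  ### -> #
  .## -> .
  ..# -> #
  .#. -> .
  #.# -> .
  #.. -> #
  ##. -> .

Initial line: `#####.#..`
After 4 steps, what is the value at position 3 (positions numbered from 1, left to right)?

#

step 1: .###...##
step 2: #.#.###..
step 3: .....#.##
step 4: #####....
position 3 holds #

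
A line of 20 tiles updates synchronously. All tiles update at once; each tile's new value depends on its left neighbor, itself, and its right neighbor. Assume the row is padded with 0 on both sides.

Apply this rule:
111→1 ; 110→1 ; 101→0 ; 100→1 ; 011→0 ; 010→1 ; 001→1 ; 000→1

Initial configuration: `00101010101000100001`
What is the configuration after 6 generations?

generation 1: 11101010101111111111
generation 2: 01101010100111111111
generation 3: 10101010111011111111
generation 4: 10101010011001111111
generation 5: 10101011101110111111
generation 6: 10101001100110011111

10101001100110011111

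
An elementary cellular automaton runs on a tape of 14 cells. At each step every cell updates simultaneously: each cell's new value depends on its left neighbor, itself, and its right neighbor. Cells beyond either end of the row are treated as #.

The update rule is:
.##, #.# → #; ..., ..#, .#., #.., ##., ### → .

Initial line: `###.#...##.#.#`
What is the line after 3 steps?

..........##.#

...#....#.#.##
.........#.##.
..........##.#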